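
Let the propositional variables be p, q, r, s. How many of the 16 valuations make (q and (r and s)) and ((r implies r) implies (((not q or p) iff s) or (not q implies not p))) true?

Initial set: {((q and (r and s)) and ((r implies r) implies (((not q or p) iff s) or (not q implies not p))))}.
((q and (r and s)) and ((r implies r) implies (((not q or p) iff s) or (not q implies not p)))): α-rule — add (q and (r and s)), ((r implies r) implies (((not q or p) iff s) or (not q implies not p))).
(q and (r and s)): α-rule — add q, (r and s).
(r and s): α-rule — add r, s.
((r implies r) implies (((not q or p) iff s) or (not q implies not p))): β-rule — branch into not (r implies r)  //  (((not q or p) iff s) or (not q implies not p)).
  branch 1 (add not (r implies r)):
    not (r implies r): α-rule — add r, not r.
    × closes — contains both r and not r.
  branch 2 (add (((not q or p) iff s) or (not q implies not p))):
    (((not q or p) iff s) or (not q implies not p)): β-rule — branch into ((not q or p) iff s)  //  (not q implies not p).
      branch 2.1 (add ((not q or p) iff s)):
        ((not q or p) iff s): β-rule — branch into (not q or p), s  //  not (not q or p), not s.
          branch 2.1.1 (add (not q or p), s):
            (not q or p): β-rule — branch into not q  //  p.
              branch 2.1.1.1 (add not q):
                × closes — contains both q and not q.
              branch 2.1.1.2 (add p):
                ○ open, literals {p=T, q=T, r=T, s=T}.
          branch 2.1.2 (add not (not q or p), not s):
            × closes — contains both s and not s.
      branch 2.2 (add (not q implies not p)):
        (not q implies not p): β-rule — branch into not not q  //  not p.
          branch 2.2.1 (add not not q):
            ○ open, literals {q=T, r=T, s=T}.
          branch 2.2.2 (add not p):
            ○ open, literals {p=F, q=T, r=T, s=T}.
3 branches closed, 3 open.
Each open branch fixes some atoms; the unmentioned ones are free. Counting distinct full assignments: branch {p=T, q=T, r=T, s=T} (none free) contributes 1 new; branch {q=T, r=T, s=T} (p) contributes 1 new; branch {p=F, q=T, r=T, s=T} (none free) contributes 0 new. Total: 2.

2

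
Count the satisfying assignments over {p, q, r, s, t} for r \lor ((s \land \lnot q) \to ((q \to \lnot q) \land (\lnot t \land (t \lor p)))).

29

Initial set: {(r \lor ((s \land \lnot q) \to ((q \to \lnot q) \land (\lnot t \land (t \lor p)))))}.
(r \lor ((s \land \lnot q) \to ((q \to \lnot q) \land (\lnot t \land (t \lor p))))): β-rule — branch into r  //  ((s \land \lnot q) \to ((q \to \lnot q) \land (\lnot t \land (t \lor p)))).
  branch 1 (add r):
    ○ open, literals {r=1}.
  branch 2 (add ((s \land \lnot q) \to ((q \to \lnot q) \land (\lnot t \land (t \lor p))))):
    ((s \land \lnot q) \to ((q \to \lnot q) \land (\lnot t \land (t \lor p)))): β-rule — branch into \lnot (s \land \lnot q)  //  ((q \to \lnot q) \land (\lnot t \land (t \lor p))).
      branch 2.1 (add \lnot (s \land \lnot q)):
        \lnot (s \land \lnot q): β-rule — branch into \lnot s  //  \lnot \lnot q.
          branch 2.1.1 (add \lnot s):
            ○ open, literals {s=0}.
          branch 2.1.2 (add \lnot \lnot q):
            ○ open, literals {q=1}.
      branch 2.2 (add ((q \to \lnot q) \land (\lnot t \land (t \lor p)))):
        ((q \to \lnot q) \land (\lnot t \land (t \lor p))): α-rule — add (q \to \lnot q), (\lnot t \land (t \lor p)).
        (\lnot t \land (t \lor p)): α-rule — add \lnot t, (t \lor p).
        (q \to \lnot q): β-rule — branch into \lnot q  //  \lnot q.
          branch 2.2.1 (add \lnot q):
            (t \lor p): β-rule — branch into t  //  p.
              branch 2.2.1.1 (add t):
                × closes — contains both t and \lnot t.
              branch 2.2.1.2 (add p):
                ○ open, literals {p=1, q=0, t=0}.
          branch 2.2.2 (add \lnot q):
            (t \lor p): β-rule — branch into t  //  p.
              branch 2.2.2.1 (add t):
                × closes — contains both t and \lnot t.
              branch 2.2.2.2 (add p):
                ○ open, literals {p=1, q=0, t=0}.
2 branches closed, 5 open.
Each open branch fixes some atoms; the unmentioned ones are free. Counting distinct full assignments: branch {r=1} (p, q, s, t) contributes 16 new; branch {s=0} (p, q, r, t) contributes 8 new; branch {q=1} (p, r, s, t) contributes 4 new; branch {p=1, q=0, t=0} (r, s) contributes 1 new; branch {p=1, q=0, t=0} (r, s) contributes 0 new. Total: 29.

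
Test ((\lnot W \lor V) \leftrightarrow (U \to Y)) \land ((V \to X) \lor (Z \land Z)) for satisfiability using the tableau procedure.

Initial set: {(((\lnot W \lor V) \leftrightarrow (U \to Y)) \land ((V \to X) \lor (Z \land Z)))}.
(((\lnot W \lor V) \leftrightarrow (U \to Y)) \land ((V \to X) \lor (Z \land Z))): α-rule — add ((\lnot W \lor V) \leftrightarrow (U \to Y)), ((V \to X) \lor (Z \land Z)).
((\lnot W \lor V) \leftrightarrow (U \to Y)): β-rule — branch into (\lnot W \lor V), (U \to Y)  //  \lnot (\lnot W \lor V), \lnot (U \to Y).
  branch 1 (add (\lnot W \lor V), (U \to Y)):
    ((V \to X) \lor (Z \land Z)): β-rule — branch into (V \to X)  //  (Z \land Z).
      branch 1.1 (add (V \to X)):
        (\lnot W \lor V): β-rule — branch into \lnot W  //  V.
          branch 1.1.1 (add \lnot W):
            (U \to Y): β-rule — branch into \lnot U  //  Y.
              branch 1.1.1.1 (add \lnot U):
                (V \to X): β-rule — branch into \lnot V  //  X.
                  branch 1.1.1.1.1 (add \lnot V):
                    ○ open, literals {U=false, V=false, W=false}.
                  branch 1.1.1.1.2 (add X):
                    ○ open, literals {U=false, W=false, X=true}.
              branch 1.1.1.2 (add Y):
                (V \to X): β-rule — branch into \lnot V  //  X.
                  branch 1.1.1.2.1 (add \lnot V):
                    ○ open, literals {V=false, W=false, Y=true}.
                  branch 1.1.1.2.2 (add X):
                    ○ open, literals {W=false, X=true, Y=true}.
          branch 1.1.2 (add V):
            (U \to Y): β-rule — branch into \lnot U  //  Y.
              branch 1.1.2.1 (add \lnot U):
                (V \to X): β-rule — branch into \lnot V  //  X.
                  branch 1.1.2.1.1 (add \lnot V):
                    × closes — contains both V and \lnot V.
                  branch 1.1.2.1.2 (add X):
                    ○ open, literals {U=false, V=true, X=true}.
              branch 1.1.2.2 (add Y):
                (V \to X): β-rule — branch into \lnot V  //  X.
                  branch 1.1.2.2.1 (add \lnot V):
                    × closes — contains both V and \lnot V.
                  branch 1.1.2.2.2 (add X):
                    ○ open, literals {V=true, X=true, Y=true}.
      branch 1.2 (add (Z \land Z)):
        (Z \land Z): α-rule — add Z, Z.
        (\lnot W \lor V): β-rule — branch into \lnot W  //  V.
          branch 1.2.1 (add \lnot W):
            (U \to Y): β-rule — branch into \lnot U  //  Y.
              branch 1.2.1.1 (add \lnot U):
                ○ open, literals {U=false, W=false, Z=true}.
              branch 1.2.1.2 (add Y):
                ○ open, literals {W=false, Y=true, Z=true}.
          branch 1.2.2 (add V):
            (U \to Y): β-rule — branch into \lnot U  //  Y.
              branch 1.2.2.1 (add \lnot U):
                ○ open, literals {U=false, V=true, Z=true}.
              branch 1.2.2.2 (add Y):
                ○ open, literals {V=true, Y=true, Z=true}.
  branch 2 (add \lnot (\lnot W \lor V), \lnot (U \to Y)):
    \lnot (\lnot W \lor V): α-rule — add \lnot \lnot W, \lnot V.
    \lnot (U \to Y): α-rule — add U, \lnot Y.
    ((V \to X) \lor (Z \land Z)): β-rule — branch into (V \to X)  //  (Z \land Z).
      branch 2.1 (add (V \to X)):
        (V \to X): β-rule — branch into \lnot V  //  X.
          branch 2.1.1 (add \lnot V):
            ○ open, literals {U=true, V=false, W=true, Y=false}.
          branch 2.1.2 (add X):
            ○ open, literals {U=true, V=false, W=true, X=true, Y=false}.
      branch 2.2 (add (Z \land Z)):
        (Z \land Z): α-rule — add Z, Z.
        ○ open, literals {U=true, V=false, W=true, Y=false, Z=true}.
2 branches closed, 13 open.
An open branch gives a satisfying assignment: U=false, V=false, W=false.

Satisfiable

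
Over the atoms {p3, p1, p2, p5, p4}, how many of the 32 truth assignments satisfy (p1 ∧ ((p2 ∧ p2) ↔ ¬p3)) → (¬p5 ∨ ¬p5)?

28

Initial set: {((p1 ∧ ((p2 ∧ p2) ↔ ¬p3)) → (¬p5 ∨ ¬p5))}.
((p1 ∧ ((p2 ∧ p2) ↔ ¬p3)) → (¬p5 ∨ ¬p5)): β-rule — branch into ¬(p1 ∧ ((p2 ∧ p2) ↔ ¬p3))  //  (¬p5 ∨ ¬p5).
  branch 1 (add ¬(p1 ∧ ((p2 ∧ p2) ↔ ¬p3))):
    ¬(p1 ∧ ((p2 ∧ p2) ↔ ¬p3)): β-rule — branch into ¬p1  //  ¬((p2 ∧ p2) ↔ ¬p3).
      branch 1.1 (add ¬p1):
        ○ open, literals {p1=0}.
      branch 1.2 (add ¬((p2 ∧ p2) ↔ ¬p3)):
        ¬((p2 ∧ p2) ↔ ¬p3): β-rule — branch into (p2 ∧ p2), ¬¬p3  //  ¬(p2 ∧ p2), ¬p3.
          branch 1.2.1 (add (p2 ∧ p2), ¬¬p3):
            (p2 ∧ p2): α-rule — add p2, p2.
            ○ open, literals {p2=1, p3=1}.
          branch 1.2.2 (add ¬(p2 ∧ p2), ¬p3):
            ¬(p2 ∧ p2): β-rule — branch into ¬p2  //  ¬p2.
              branch 1.2.2.1 (add ¬p2):
                ○ open, literals {p2=0, p3=0}.
              branch 1.2.2.2 (add ¬p2):
                ○ open, literals {p2=0, p3=0}.
  branch 2 (add (¬p5 ∨ ¬p5)):
    (¬p5 ∨ ¬p5): β-rule — branch into ¬p5  //  ¬p5.
      branch 2.1 (add ¬p5):
        ○ open, literals {p5=0}.
      branch 2.2 (add ¬p5):
        ○ open, literals {p5=0}.
0 branches closed, 6 open.
Each open branch fixes some atoms; the unmentioned ones are free. Counting distinct full assignments: branch {p1=0} (p3, p2, p5, p4) contributes 16 new; branch {p2=1, p3=1} (p1, p5, p4) contributes 4 new; branch {p2=0, p3=0} (p1, p5, p4) contributes 4 new; branch {p2=0, p3=0} (p1, p5, p4) contributes 0 new; branch {p5=0} (p3, p1, p2, p4) contributes 4 new; branch {p5=0} (p3, p1, p2, p4) contributes 0 new. Total: 28.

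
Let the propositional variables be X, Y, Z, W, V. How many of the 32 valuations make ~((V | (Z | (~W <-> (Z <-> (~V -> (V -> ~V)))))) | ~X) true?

2

Initial set: {T ~((V | (Z | (~W <-> (Z <-> (~V -> (V -> ~V)))))) | ~X)}.
T ~((V | (Z | (~W <-> (Z <-> (~V -> (V -> ~V)))))) | ~X): α-rule — add F (V | (Z | (~W <-> (Z <-> (~V -> (V -> ~V)))))), F ~X.
F (V | (Z | (~W <-> (Z <-> (~V -> (V -> ~V)))))): α-rule — add F V, F (Z | (~W <-> (Z <-> (~V -> (V -> ~V))))).
F (Z | (~W <-> (Z <-> (~V -> (V -> ~V))))): α-rule — add F Z, F (~W <-> (Z <-> (~V -> (V -> ~V)))).
F (~W <-> (Z <-> (~V -> (V -> ~V)))): β-rule — branch into T ~W, F (Z <-> (~V -> (V -> ~V)))  //  F ~W, T (Z <-> (~V -> (V -> ~V))).
  branch 1 (add T ~W, F (Z <-> (~V -> (V -> ~V)))):
    F (Z <-> (~V -> (V -> ~V))): β-rule — branch into T Z, F (~V -> (V -> ~V))  //  F Z, T (~V -> (V -> ~V)).
      branch 1.1 (add T Z, F (~V -> (V -> ~V))):
        × closes — contains both Z and ~Z.
      branch 1.2 (add F Z, T (~V -> (V -> ~V))):
        T (~V -> (V -> ~V)): β-rule — branch into F ~V  //  T (V -> ~V).
          branch 1.2.1 (add F ~V):
            × closes — contains both V and ~V.
          branch 1.2.2 (add T (V -> ~V)):
            T (V -> ~V): β-rule — branch into F V  //  T ~V.
              branch 1.2.2.1 (add F V):
                ○ open, literals {V=F, W=F, X=T, Z=F}.
              branch 1.2.2.2 (add T ~V):
                ○ open, literals {V=F, W=F, X=T, Z=F}.
  branch 2 (add F ~W, T (Z <-> (~V -> (V -> ~V)))):
    T (Z <-> (~V -> (V -> ~V))): β-rule — branch into T Z, T (~V -> (V -> ~V))  //  F Z, F (~V -> (V -> ~V)).
      branch 2.1 (add T Z, T (~V -> (V -> ~V))):
        × closes — contains both Z and ~Z.
      branch 2.2 (add F Z, F (~V -> (V -> ~V))):
        F (~V -> (V -> ~V)): α-rule — add T ~V, F (V -> ~V).
        F (V -> ~V): α-rule — add T V, F ~V.
        × closes — contains both V and ~V.
4 branches closed, 2 open.
Each open branch fixes some atoms; the unmentioned ones are free. Counting distinct full assignments: branch {V=F, W=F, X=T, Z=F} (Y) contributes 2 new; branch {V=F, W=F, X=T, Z=F} (Y) contributes 0 new. Total: 2.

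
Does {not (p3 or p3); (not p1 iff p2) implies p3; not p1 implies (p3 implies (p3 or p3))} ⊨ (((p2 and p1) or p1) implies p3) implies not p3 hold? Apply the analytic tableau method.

Initial set: {not (p3 or p3); ((not p1 iff p2) implies p3); (not p1 implies (p3 implies (p3 or p3))); not ((((p2 and p1) or p1) implies p3) implies not p3)}.
not (p3 or p3): α-rule — add not p3, not p3.
not ((((p2 and p1) or p1) implies p3) implies not p3): α-rule — add (((p2 and p1) or p1) implies p3), not not p3.
× closes — contains both p3 and not p3.
All 1 branch closes.
Every branch closed, so the premises entail the conclusion.

Yes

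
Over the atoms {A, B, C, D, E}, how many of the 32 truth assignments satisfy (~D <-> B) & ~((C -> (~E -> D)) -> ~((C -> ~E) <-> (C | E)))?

Initial set: {T ((~D <-> B) & ~((C -> (~E -> D)) -> ~((C -> ~E) <-> (C | E))))}.
T ((~D <-> B) & ~((C -> (~E -> D)) -> ~((C -> ~E) <-> (C | E)))): α-rule — add T (~D <-> B), T ~((C -> (~E -> D)) -> ~((C -> ~E) <-> (C | E))).
T ~((C -> (~E -> D)) -> ~((C -> ~E) <-> (C | E))): α-rule — add T (C -> (~E -> D)), F ~((C -> ~E) <-> (C | E)).
T (~D <-> B): β-rule — branch into T ~D, T B  //  F ~D, F B.
  branch 1 (add T ~D, T B):
    T (C -> (~E -> D)): β-rule — branch into F C  //  T (~E -> D).
      branch 1.1 (add F C):
        F ~((C -> ~E) <-> (C | E)): β-rule — branch into T (C -> ~E), T (C | E)  //  F (C -> ~E), F (C | E).
          branch 1.1.1 (add T (C -> ~E), T (C | E)):
            T (C -> ~E): β-rule — branch into F C  //  T ~E.
              branch 1.1.1.1 (add F C):
                T (C | E): β-rule — branch into T C  //  T E.
                  branch 1.1.1.1.1 (add T C):
                    × closes — contains both C and ~C.
                  branch 1.1.1.1.2 (add T E):
                    ○ open, literals {B=true, C=false, D=false, E=true}.
              branch 1.1.1.2 (add T ~E):
                T (C | E): β-rule — branch into T C  //  T E.
                  branch 1.1.1.2.1 (add T C):
                    × closes — contains both C and ~C.
                  branch 1.1.1.2.2 (add T E):
                    × closes — contains both E and ~E.
          branch 1.1.2 (add F (C -> ~E), F (C | E)):
            F (C -> ~E): α-rule — add T C, F ~E.
            × closes — contains both C and ~C.
      branch 1.2 (add T (~E -> D)):
        F ~((C -> ~E) <-> (C | E)): β-rule — branch into T (C -> ~E), T (C | E)  //  F (C -> ~E), F (C | E).
          branch 1.2.1 (add T (C -> ~E), T (C | E)):
            T (~E -> D): β-rule — branch into F ~E  //  T D.
              branch 1.2.1.1 (add F ~E):
                T (C -> ~E): β-rule — branch into F C  //  T ~E.
                  branch 1.2.1.1.1 (add F C):
                    T (C | E): β-rule — branch into T C  //  T E.
                      branch 1.2.1.1.1.1 (add T C):
                        × closes — contains both C and ~C.
                      branch 1.2.1.1.1.2 (add T E):
                        ○ open, literals {B=true, C=false, D=false, E=true}.
                  branch 1.2.1.1.2 (add T ~E):
                    × closes — contains both E and ~E.
              branch 1.2.1.2 (add T D):
                × closes — contains both D and ~D.
          branch 1.2.2 (add F (C -> ~E), F (C | E)):
            F (C -> ~E): α-rule — add T C, F ~E.
            F (C | E): α-rule — add F C, F E.
            × closes — contains both C and ~C.
  branch 2 (add F ~D, F B):
    T (C -> (~E -> D)): β-rule — branch into F C  //  T (~E -> D).
      branch 2.1 (add F C):
        F ~((C -> ~E) <-> (C | E)): β-rule — branch into T (C -> ~E), T (C | E)  //  F (C -> ~E), F (C | E).
          branch 2.1.1 (add T (C -> ~E), T (C | E)):
            T (C -> ~E): β-rule — branch into F C  //  T ~E.
              branch 2.1.1.1 (add F C):
                T (C | E): β-rule — branch into T C  //  T E.
                  branch 2.1.1.1.1 (add T C):
                    × closes — contains both C and ~C.
                  branch 2.1.1.1.2 (add T E):
                    ○ open, literals {B=false, C=false, D=true, E=true}.
              branch 2.1.1.2 (add T ~E):
                T (C | E): β-rule — branch into T C  //  T E.
                  branch 2.1.1.2.1 (add T C):
                    × closes — contains both C and ~C.
                  branch 2.1.1.2.2 (add T E):
                    × closes — contains both E and ~E.
          branch 2.1.2 (add F (C -> ~E), F (C | E)):
            F (C -> ~E): α-rule — add T C, F ~E.
            × closes — contains both C and ~C.
      branch 2.2 (add T (~E -> D)):
        F ~((C -> ~E) <-> (C | E)): β-rule — branch into T (C -> ~E), T (C | E)  //  F (C -> ~E), F (C | E).
          branch 2.2.1 (add T (C -> ~E), T (C | E)):
            T (~E -> D): β-rule — branch into F ~E  //  T D.
              branch 2.2.1.1 (add F ~E):
                T (C -> ~E): β-rule — branch into F C  //  T ~E.
                  branch 2.2.1.1.1 (add F C):
                    T (C | E): β-rule — branch into T C  //  T E.
                      branch 2.2.1.1.1.1 (add T C):
                        × closes — contains both C and ~C.
                      branch 2.2.1.1.1.2 (add T E):
                        ○ open, literals {B=false, C=false, D=true, E=true}.
                  branch 2.2.1.1.2 (add T ~E):
                    × closes — contains both E and ~E.
              branch 2.2.1.2 (add T D):
                T (C -> ~E): β-rule — branch into F C  //  T ~E.
                  branch 2.2.1.2.1 (add F C):
                    T (C | E): β-rule — branch into T C  //  T E.
                      branch 2.2.1.2.1.1 (add T C):
                        × closes — contains both C and ~C.
                      branch 2.2.1.2.1.2 (add T E):
                        ○ open, literals {B=false, C=false, D=true, E=true}.
                  branch 2.2.1.2.2 (add T ~E):
                    T (C | E): β-rule — branch into T C  //  T E.
                      branch 2.2.1.2.2.1 (add T C):
                        ○ open, literals {B=false, C=true, D=true, E=false}.
                      branch 2.2.1.2.2.2 (add T E):
                        × closes — contains both E and ~E.
          branch 2.2.2 (add F (C -> ~E), F (C | E)):
            F (C -> ~E): α-rule — add T C, F ~E.
            F (C | E): α-rule — add F C, F E.
            × closes — contains both C and ~C.
17 branches closed, 6 open.
Each open branch fixes some atoms; the unmentioned ones are free. Counting distinct full assignments: branch {B=true, C=false, D=false, E=true} (A) contributes 2 new; branch {B=true, C=false, D=false, E=true} (A) contributes 0 new; branch {B=false, C=false, D=true, E=true} (A) contributes 2 new; branch {B=false, C=false, D=true, E=true} (A) contributes 0 new; branch {B=false, C=false, D=true, E=true} (A) contributes 0 new; branch {B=false, C=true, D=true, E=false} (A) contributes 2 new. Total: 6.

6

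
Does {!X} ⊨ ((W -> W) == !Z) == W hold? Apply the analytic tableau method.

Initial set: {T !X; F (((W -> W) == !Z) == W)}.
F (((W -> W) == !Z) == W): β-rule — branch into T ((W -> W) == !Z), F W  //  F ((W -> W) == !Z), T W.
  branch 1 (add T ((W -> W) == !Z), F W):
    T ((W -> W) == !Z): β-rule — branch into T (W -> W), T !Z  //  F (W -> W), F !Z.
      branch 1.1 (add T (W -> W), T !Z):
        T (W -> W): β-rule — branch into F W  //  T W.
          branch 1.1.1 (add F W):
            ○ open, literals {W=F, X=F, Z=F}.
          branch 1.1.2 (add T W):
            × closes — contains both W and !W.
      branch 1.2 (add F (W -> W), F !Z):
        F (W -> W): α-rule — add T W, F W.
        × closes — contains both W and !W.
  branch 2 (add F ((W -> W) == !Z), T W):
    F ((W -> W) == !Z): β-rule — branch into T (W -> W), F !Z  //  F (W -> W), T !Z.
      branch 2.1 (add T (W -> W), F !Z):
        T (W -> W): β-rule — branch into F W  //  T W.
          branch 2.1.1 (add F W):
            × closes — contains both W and !W.
          branch 2.1.2 (add T W):
            ○ open, literals {W=T, X=F, Z=T}.
      branch 2.2 (add F (W -> W), T !Z):
        F (W -> W): α-rule — add T W, F W.
        × closes — contains both W and !W.
4 branches closed, 2 open.
An open branch gives a countermodel: W=F, X=F, Z=F (unmentioned atoms arbitrary); the premises hold there but the conclusion fails.

No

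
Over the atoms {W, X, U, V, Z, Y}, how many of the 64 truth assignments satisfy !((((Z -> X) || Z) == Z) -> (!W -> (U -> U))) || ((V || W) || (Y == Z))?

Initial set: {(!((((Z -> X) || Z) == Z) -> (!W -> (U -> U))) || ((V || W) || (Y == Z)))}.
(!((((Z -> X) || Z) == Z) -> (!W -> (U -> U))) || ((V || W) || (Y == Z))): β-rule — branch into !((((Z -> X) || Z) == Z) -> (!W -> (U -> U)))  //  ((V || W) || (Y == Z)).
  branch 1 (add !((((Z -> X) || Z) == Z) -> (!W -> (U -> U)))):
    !((((Z -> X) || Z) == Z) -> (!W -> (U -> U))): α-rule — add (((Z -> X) || Z) == Z), !(!W -> (U -> U)).
    !(!W -> (U -> U)): α-rule — add !W, !(U -> U).
    !(U -> U): α-rule — add U, !U.
    × closes — contains both U and !U.
  branch 2 (add ((V || W) || (Y == Z))):
    ((V || W) || (Y == Z)): β-rule — branch into (V || W)  //  (Y == Z).
      branch 2.1 (add (V || W)):
        (V || W): β-rule — branch into V  //  W.
          branch 2.1.1 (add V):
            ○ open, literals {V=T}.
          branch 2.1.2 (add W):
            ○ open, literals {W=T}.
      branch 2.2 (add (Y == Z)):
        (Y == Z): β-rule — branch into Y, Z  //  !Y, !Z.
          branch 2.2.1 (add Y, Z):
            ○ open, literals {Y=T, Z=T}.
          branch 2.2.2 (add !Y, !Z):
            ○ open, literals {Y=F, Z=F}.
1 branch closed, 4 open.
Each open branch fixes some atoms; the unmentioned ones are free. Counting distinct full assignments: branch {V=T} (W, X, U, Z, Y) contributes 32 new; branch {W=T} (X, U, V, Z, Y) contributes 16 new; branch {Y=T, Z=T} (W, X, U, V) contributes 4 new; branch {Y=F, Z=F} (W, X, U, V) contributes 4 new. Total: 56.

56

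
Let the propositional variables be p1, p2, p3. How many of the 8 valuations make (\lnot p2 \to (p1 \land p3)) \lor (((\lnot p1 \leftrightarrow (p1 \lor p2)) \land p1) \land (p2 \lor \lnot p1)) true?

Initial set: {((\lnot p2 \to (p1 \land p3)) \lor (((\lnot p1 \leftrightarrow (p1 \lor p2)) \land p1) \land (p2 \lor \lnot p1)))}.
((\lnot p2 \to (p1 \land p3)) \lor (((\lnot p1 \leftrightarrow (p1 \lor p2)) \land p1) \land (p2 \lor \lnot p1))): β-rule — branch into (\lnot p2 \to (p1 \land p3))  //  (((\lnot p1 \leftrightarrow (p1 \lor p2)) \land p1) \land (p2 \lor \lnot p1)).
  branch 1 (add (\lnot p2 \to (p1 \land p3))):
    (\lnot p2 \to (p1 \land p3)): β-rule — branch into \lnot \lnot p2  //  (p1 \land p3).
      branch 1.1 (add \lnot \lnot p2):
        ○ open, literals {p2=1}.
      branch 1.2 (add (p1 \land p3)):
        (p1 \land p3): α-rule — add p1, p3.
        ○ open, literals {p1=1, p3=1}.
  branch 2 (add (((\lnot p1 \leftrightarrow (p1 \lor p2)) \land p1) \land (p2 \lor \lnot p1))):
    (((\lnot p1 \leftrightarrow (p1 \lor p2)) \land p1) \land (p2 \lor \lnot p1)): α-rule — add ((\lnot p1 \leftrightarrow (p1 \lor p2)) \land p1), (p2 \lor \lnot p1).
    ((\lnot p1 \leftrightarrow (p1 \lor p2)) \land p1): α-rule — add (\lnot p1 \leftrightarrow (p1 \lor p2)), p1.
    (p2 \lor \lnot p1): β-rule — branch into p2  //  \lnot p1.
      branch 2.1 (add p2):
        (\lnot p1 \leftrightarrow (p1 \lor p2)): β-rule — branch into \lnot p1, (p1 \lor p2)  //  \lnot \lnot p1, \lnot (p1 \lor p2).
          branch 2.1.1 (add \lnot p1, (p1 \lor p2)):
            × closes — contains both p1 and \lnot p1.
          branch 2.1.2 (add \lnot \lnot p1, \lnot (p1 \lor p2)):
            \lnot (p1 \lor p2): α-rule — add \lnot p1, \lnot p2.
            × closes — contains both p1 and \lnot p1.
      branch 2.2 (add \lnot p1):
        × closes — contains both p1 and \lnot p1.
3 branches closed, 2 open.
Each open branch fixes some atoms; the unmentioned ones are free. Counting distinct full assignments: branch {p2=1} (p1, p3) contributes 4 new; branch {p1=1, p3=1} (p2) contributes 1 new. Total: 5.

5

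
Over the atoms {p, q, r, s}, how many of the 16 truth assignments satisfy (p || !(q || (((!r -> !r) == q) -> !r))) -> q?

12

Initial set: {T ((p || !(q || (((!r -> !r) == q) -> !r))) -> q)}.
T ((p || !(q || (((!r -> !r) == q) -> !r))) -> q): β-rule — branch into F (p || !(q || (((!r -> !r) == q) -> !r)))  //  T q.
  branch 1 (add F (p || !(q || (((!r -> !r) == q) -> !r)))):
    F (p || !(q || (((!r -> !r) == q) -> !r))): α-rule — add F p, F !(q || (((!r -> !r) == q) -> !r)).
    F !(q || (((!r -> !r) == q) -> !r)): β-rule — branch into T q  //  T (((!r -> !r) == q) -> !r).
      branch 1.1 (add T q):
        ○ open, literals {p=0, q=1}.
      branch 1.2 (add T (((!r -> !r) == q) -> !r)):
        T (((!r -> !r) == q) -> !r): β-rule — branch into F ((!r -> !r) == q)  //  T !r.
          branch 1.2.1 (add F ((!r -> !r) == q)):
            F ((!r -> !r) == q): β-rule — branch into T (!r -> !r), F q  //  F (!r -> !r), T q.
              branch 1.2.1.1 (add T (!r -> !r), F q):
                T (!r -> !r): β-rule — branch into F !r  //  T !r.
                  branch 1.2.1.1.1 (add F !r):
                    ○ open, literals {p=0, q=0, r=1}.
                  branch 1.2.1.1.2 (add T !r):
                    ○ open, literals {p=0, q=0, r=0}.
              branch 1.2.1.2 (add F (!r -> !r), T q):
                F (!r -> !r): α-rule — add T !r, F !r.
                × closes — contains both r and !r.
          branch 1.2.2 (add T !r):
            ○ open, literals {p=0, r=0}.
  branch 2 (add T q):
    ○ open, literals {q=1}.
1 branch closed, 5 open.
Each open branch fixes some atoms; the unmentioned ones are free. Counting distinct full assignments: branch {p=0, q=1} (r, s) contributes 4 new; branch {p=0, q=0, r=1} (s) contributes 2 new; branch {p=0, q=0, r=0} (s) contributes 2 new; branch {p=0, r=0} (q, s) contributes 0 new; branch {q=1} (p, r, s) contributes 4 new. Total: 12.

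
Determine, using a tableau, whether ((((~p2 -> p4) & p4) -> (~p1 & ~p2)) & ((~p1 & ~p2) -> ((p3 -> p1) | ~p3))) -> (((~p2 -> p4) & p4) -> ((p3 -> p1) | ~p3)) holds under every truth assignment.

Valid

Assume the negation and expand:
Initial set: {~(((((~p2 -> p4) & p4) -> (~p1 & ~p2)) & ((~p1 & ~p2) -> ((p3 -> p1) | ~p3))) -> (((~p2 -> p4) & p4) -> ((p3 -> p1) | ~p3)))}.
~(((((~p2 -> p4) & p4) -> (~p1 & ~p2)) & ((~p1 & ~p2) -> ((p3 -> p1) | ~p3))) -> (((~p2 -> p4) & p4) -> ((p3 -> p1) | ~p3))): α-rule — add ((((~p2 -> p4) & p4) -> (~p1 & ~p2)) & ((~p1 & ~p2) -> ((p3 -> p1) | ~p3))), ~(((~p2 -> p4) & p4) -> ((p3 -> p1) | ~p3)).
((((~p2 -> p4) & p4) -> (~p1 & ~p2)) & ((~p1 & ~p2) -> ((p3 -> p1) | ~p3))): α-rule — add (((~p2 -> p4) & p4) -> (~p1 & ~p2)), ((~p1 & ~p2) -> ((p3 -> p1) | ~p3)).
~(((~p2 -> p4) & p4) -> ((p3 -> p1) | ~p3)): α-rule — add ((~p2 -> p4) & p4), ~((p3 -> p1) | ~p3).
((~p2 -> p4) & p4): α-rule — add (~p2 -> p4), p4.
~((p3 -> p1) | ~p3): α-rule — add ~(p3 -> p1), ~~p3.
~(p3 -> p1): α-rule — add p3, ~p1.
(((~p2 -> p4) & p4) -> (~p1 & ~p2)): β-rule — branch into ~((~p2 -> p4) & p4)  //  (~p1 & ~p2).
  branch 1 (add ~((~p2 -> p4) & p4)):
    ((~p1 & ~p2) -> ((p3 -> p1) | ~p3)): β-rule — branch into ~(~p1 & ~p2)  //  ((p3 -> p1) | ~p3).
      branch 1.1 (add ~(~p1 & ~p2)):
        (~p2 -> p4): β-rule — branch into ~~p2  //  p4.
          branch 1.1.1 (add ~~p2):
            ~((~p2 -> p4) & p4): β-rule — branch into ~(~p2 -> p4)  //  ~p4.
              branch 1.1.1.1 (add ~(~p2 -> p4)):
                ~(~p2 -> p4): α-rule — add ~p2, ~p4.
                × closes — contains both p2 and ~p2.
              branch 1.1.1.2 (add ~p4):
                × closes — contains both p4 and ~p4.
          branch 1.1.2 (add p4):
            ~((~p2 -> p4) & p4): β-rule — branch into ~(~p2 -> p4)  //  ~p4.
              branch 1.1.2.1 (add ~(~p2 -> p4)):
                ~(~p2 -> p4): α-rule — add ~p2, ~p4.
                × closes — contains both p4 and ~p4.
              branch 1.1.2.2 (add ~p4):
                × closes — contains both p4 and ~p4.
      branch 1.2 (add ((p3 -> p1) | ~p3)):
        (~p2 -> p4): β-rule — branch into ~~p2  //  p4.
          branch 1.2.1 (add ~~p2):
            ~((~p2 -> p4) & p4): β-rule — branch into ~(~p2 -> p4)  //  ~p4.
              branch 1.2.1.1 (add ~(~p2 -> p4)):
                ~(~p2 -> p4): α-rule — add ~p2, ~p4.
                × closes — contains both p2 and ~p2.
              branch 1.2.1.2 (add ~p4):
                × closes — contains both p4 and ~p4.
          branch 1.2.2 (add p4):
            ~((~p2 -> p4) & p4): β-rule — branch into ~(~p2 -> p4)  //  ~p4.
              branch 1.2.2.1 (add ~(~p2 -> p4)):
                ~(~p2 -> p4): α-rule — add ~p2, ~p4.
                × closes — contains both p4 and ~p4.
              branch 1.2.2.2 (add ~p4):
                × closes — contains both p4 and ~p4.
  branch 2 (add (~p1 & ~p2)):
    (~p1 & ~p2): α-rule — add ~p1, ~p2.
    ((~p1 & ~p2) -> ((p3 -> p1) | ~p3)): β-rule — branch into ~(~p1 & ~p2)  //  ((p3 -> p1) | ~p3).
      branch 2.1 (add ~(~p1 & ~p2)):
        (~p2 -> p4): β-rule — branch into ~~p2  //  p4.
          branch 2.1.1 (add ~~p2):
            × closes — contains both p2 and ~p2.
          branch 2.1.2 (add p4):
            ~(~p1 & ~p2): β-rule — branch into ~~p1  //  ~~p2.
              branch 2.1.2.1 (add ~~p1):
                × closes — contains both p1 and ~p1.
              branch 2.1.2.2 (add ~~p2):
                × closes — contains both p2 and ~p2.
      branch 2.2 (add ((p3 -> p1) | ~p3)):
        (~p2 -> p4): β-rule — branch into ~~p2  //  p4.
          branch 2.2.1 (add ~~p2):
            × closes — contains both p2 and ~p2.
          branch 2.2.2 (add p4):
            ((p3 -> p1) | ~p3): β-rule — branch into (p3 -> p1)  //  ~p3.
              branch 2.2.2.1 (add (p3 -> p1)):
                (p3 -> p1): β-rule — branch into ~p3  //  p1.
                  branch 2.2.2.1.1 (add ~p3):
                    × closes — contains both p3 and ~p3.
                  branch 2.2.2.1.2 (add p1):
                    × closes — contains both p1 and ~p1.
              branch 2.2.2.2 (add ~p3):
                × closes — contains both p3 and ~p3.
All 15 branches close.
Every branch closed, so the negation is unsatisfiable and the formula is valid.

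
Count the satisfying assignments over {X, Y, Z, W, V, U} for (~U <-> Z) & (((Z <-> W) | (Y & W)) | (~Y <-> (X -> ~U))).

Initial set: {((~U <-> Z) & (((Z <-> W) | (Y & W)) | (~Y <-> (X -> ~U))))}.
((~U <-> Z) & (((Z <-> W) | (Y & W)) | (~Y <-> (X -> ~U)))): α-rule — add (~U <-> Z), (((Z <-> W) | (Y & W)) | (~Y <-> (X -> ~U))).
(~U <-> Z): β-rule — branch into ~U, Z  //  ~~U, ~Z.
  branch 1 (add ~U, Z):
    (((Z <-> W) | (Y & W)) | (~Y <-> (X -> ~U))): β-rule — branch into ((Z <-> W) | (Y & W))  //  (~Y <-> (X -> ~U)).
      branch 1.1 (add ((Z <-> W) | (Y & W))):
        ((Z <-> W) | (Y & W)): β-rule — branch into (Z <-> W)  //  (Y & W).
          branch 1.1.1 (add (Z <-> W)):
            (Z <-> W): β-rule — branch into Z, W  //  ~Z, ~W.
              branch 1.1.1.1 (add Z, W):
                ○ open, literals {U=0, W=1, Z=1}.
              branch 1.1.1.2 (add ~Z, ~W):
                × closes — contains both Z and ~Z.
          branch 1.1.2 (add (Y & W)):
            (Y & W): α-rule — add Y, W.
            ○ open, literals {U=0, W=1, Y=1, Z=1}.
      branch 1.2 (add (~Y <-> (X -> ~U))):
        (~Y <-> (X -> ~U)): β-rule — branch into ~Y, (X -> ~U)  //  ~~Y, ~(X -> ~U).
          branch 1.2.1 (add ~Y, (X -> ~U)):
            (X -> ~U): β-rule — branch into ~X  //  ~U.
              branch 1.2.1.1 (add ~X):
                ○ open, literals {U=0, X=0, Y=0, Z=1}.
              branch 1.2.1.2 (add ~U):
                ○ open, literals {U=0, Y=0, Z=1}.
          branch 1.2.2 (add ~~Y, ~(X -> ~U)):
            ~(X -> ~U): α-rule — add X, ~~U.
            × closes — contains both U and ~U.
  branch 2 (add ~~U, ~Z):
    (((Z <-> W) | (Y & W)) | (~Y <-> (X -> ~U))): β-rule — branch into ((Z <-> W) | (Y & W))  //  (~Y <-> (X -> ~U)).
      branch 2.1 (add ((Z <-> W) | (Y & W))):
        ((Z <-> W) | (Y & W)): β-rule — branch into (Z <-> W)  //  (Y & W).
          branch 2.1.1 (add (Z <-> W)):
            (Z <-> W): β-rule — branch into Z, W  //  ~Z, ~W.
              branch 2.1.1.1 (add Z, W):
                × closes — contains both Z and ~Z.
              branch 2.1.1.2 (add ~Z, ~W):
                ○ open, literals {U=1, W=0, Z=0}.
          branch 2.1.2 (add (Y & W)):
            (Y & W): α-rule — add Y, W.
            ○ open, literals {U=1, W=1, Y=1, Z=0}.
      branch 2.2 (add (~Y <-> (X -> ~U))):
        (~Y <-> (X -> ~U)): β-rule — branch into ~Y, (X -> ~U)  //  ~~Y, ~(X -> ~U).
          branch 2.2.1 (add ~Y, (X -> ~U)):
            (X -> ~U): β-rule — branch into ~X  //  ~U.
              branch 2.2.1.1 (add ~X):
                ○ open, literals {U=1, X=0, Y=0, Z=0}.
              branch 2.2.1.2 (add ~U):
                × closes — contains both U and ~U.
          branch 2.2.2 (add ~~Y, ~(X -> ~U)):
            ~(X -> ~U): α-rule — add X, ~~U.
            ○ open, literals {U=1, X=1, Y=1, Z=0}.
4 branches closed, 8 open.
Each open branch fixes some atoms; the unmentioned ones are free. Counting distinct full assignments: branch {U=0, W=1, Z=1} (X, Y, V) contributes 8 new; branch {U=0, W=1, Y=1, Z=1} (X, V) contributes 0 new; branch {U=0, X=0, Y=0, Z=1} (W, V) contributes 2 new; branch {U=0, Y=0, Z=1} (X, W, V) contributes 2 new; branch {U=1, W=0, Z=0} (X, Y, V) contributes 8 new; branch {U=1, W=1, Y=1, Z=0} (X, V) contributes 4 new; branch {U=1, X=0, Y=0, Z=0} (W, V) contributes 2 new; branch {U=1, X=1, Y=1, Z=0} (W, V) contributes 0 new. Total: 26.

26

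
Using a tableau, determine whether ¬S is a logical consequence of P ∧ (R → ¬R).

No

Initial set: {(P ∧ (R → ¬R)); ¬¬S}.
(P ∧ (R → ¬R)): α-rule — add P, (R → ¬R).
(R → ¬R): β-rule — branch into ¬R  //  ¬R.
  branch 1 (add ¬R):
    ○ open, literals {P=true, R=false, S=true}.
  branch 2 (add ¬R):
    ○ open, literals {P=true, R=false, S=true}.
0 branches closed, 2 open.
An open branch gives a countermodel: P=true, R=false, S=true (unmentioned atoms arbitrary); the premises hold there but the conclusion fails.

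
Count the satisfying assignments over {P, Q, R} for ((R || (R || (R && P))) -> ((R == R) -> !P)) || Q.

Initial set: {T (((R || (R || (R && P))) -> ((R == R) -> !P)) || Q)}.
T (((R || (R || (R && P))) -> ((R == R) -> !P)) || Q): β-rule — branch into T ((R || (R || (R && P))) -> ((R == R) -> !P))  //  T Q.
  branch 1 (add T ((R || (R || (R && P))) -> ((R == R) -> !P))):
    T ((R || (R || (R && P))) -> ((R == R) -> !P)): β-rule — branch into F (R || (R || (R && P)))  //  T ((R == R) -> !P).
      branch 1.1 (add F (R || (R || (R && P)))):
        F (R || (R || (R && P))): α-rule — add F R, F (R || (R && P)).
        F (R || (R && P)): α-rule — add F R, F (R && P).
        F (R && P): β-rule — branch into F R  //  F P.
          branch 1.1.1 (add F R):
            ○ open, literals {R=false}.
          branch 1.1.2 (add F P):
            ○ open, literals {P=false, R=false}.
      branch 1.2 (add T ((R == R) -> !P)):
        T ((R == R) -> !P): β-rule — branch into F (R == R)  //  T !P.
          branch 1.2.1 (add F (R == R)):
            F (R == R): β-rule — branch into T R, F R  //  F R, T R.
              branch 1.2.1.1 (add T R, F R):
                × closes — contains both R and !R.
              branch 1.2.1.2 (add F R, T R):
                × closes — contains both R and !R.
          branch 1.2.2 (add T !P):
            ○ open, literals {P=false}.
  branch 2 (add T Q):
    ○ open, literals {Q=true}.
2 branches closed, 4 open.
Each open branch fixes some atoms; the unmentioned ones are free. Counting distinct full assignments: branch {R=false} (P, Q) contributes 4 new; branch {P=false, R=false} (Q) contributes 0 new; branch {P=false} (Q, R) contributes 2 new; branch {Q=true} (P, R) contributes 1 new. Total: 7.

7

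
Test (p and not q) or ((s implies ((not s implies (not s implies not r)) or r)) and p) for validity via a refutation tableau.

Not valid

Assume the negation and expand:
Initial set: {not ((p and not q) or ((s implies ((not s implies (not s implies not r)) or r)) and p))}.
not ((p and not q) or ((s implies ((not s implies (not s implies not r)) or r)) and p)): α-rule — add not (p and not q), not ((s implies ((not s implies (not s implies not r)) or r)) and p).
not (p and not q): β-rule — branch into not p  //  not not q.
  branch 1 (add not p):
    not ((s implies ((not s implies (not s implies not r)) or r)) and p): β-rule — branch into not (s implies ((not s implies (not s implies not r)) or r))  //  not p.
      branch 1.1 (add not (s implies ((not s implies (not s implies not r)) or r))):
        not (s implies ((not s implies (not s implies not r)) or r)): α-rule — add s, not ((not s implies (not s implies not r)) or r).
        not ((not s implies (not s implies not r)) or r): α-rule — add not (not s implies (not s implies not r)), not r.
        not (not s implies (not s implies not r)): α-rule — add not s, not (not s implies not r).
        × closes — contains both s and not s.
      branch 1.2 (add not p):
        ○ open, literals {p=false}.
  branch 2 (add not not q):
    not ((s implies ((not s implies (not s implies not r)) or r)) and p): β-rule — branch into not (s implies ((not s implies (not s implies not r)) or r))  //  not p.
      branch 2.1 (add not (s implies ((not s implies (not s implies not r)) or r))):
        not (s implies ((not s implies (not s implies not r)) or r)): α-rule — add s, not ((not s implies (not s implies not r)) or r).
        not ((not s implies (not s implies not r)) or r): α-rule — add not (not s implies (not s implies not r)), not r.
        not (not s implies (not s implies not r)): α-rule — add not s, not (not s implies not r).
        × closes — contains both s and not s.
      branch 2.2 (add not p):
        ○ open, literals {p=false, q=true}.
2 branches closed, 2 open.
An open branch gives a countermodel: p=false (unmentioned atoms arbitrary); under it the original formula is false.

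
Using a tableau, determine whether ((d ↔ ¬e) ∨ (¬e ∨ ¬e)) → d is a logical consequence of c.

Initial set: {c; ¬(((d ↔ ¬e) ∨ (¬e ∨ ¬e)) → d)}.
¬(((d ↔ ¬e) ∨ (¬e ∨ ¬e)) → d): α-rule — add ((d ↔ ¬e) ∨ (¬e ∨ ¬e)), ¬d.
((d ↔ ¬e) ∨ (¬e ∨ ¬e)): β-rule — branch into (d ↔ ¬e)  //  (¬e ∨ ¬e).
  branch 1 (add (d ↔ ¬e)):
    (d ↔ ¬e): β-rule — branch into d, ¬e  //  ¬d, ¬¬e.
      branch 1.1 (add d, ¬e):
        × closes — contains both d and ¬d.
      branch 1.2 (add ¬d, ¬¬e):
        ○ open, literals {c=true, d=false, e=true}.
  branch 2 (add (¬e ∨ ¬e)):
    (¬e ∨ ¬e): β-rule — branch into ¬e  //  ¬e.
      branch 2.1 (add ¬e):
        ○ open, literals {c=true, d=false, e=false}.
      branch 2.2 (add ¬e):
        ○ open, literals {c=true, d=false, e=false}.
1 branch closed, 3 open.
An open branch gives a countermodel: c=true, d=false, e=true (unmentioned atoms arbitrary); the premises hold there but the conclusion fails.

No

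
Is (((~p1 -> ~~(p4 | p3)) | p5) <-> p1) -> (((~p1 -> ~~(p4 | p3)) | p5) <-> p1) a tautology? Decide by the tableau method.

Assume the negation and expand:
Initial set: {~((((~p1 -> ~~(p4 | p3)) | p5) <-> p1) -> (((~p1 -> ~~(p4 | p3)) | p5) <-> p1))}.
~((((~p1 -> ~~(p4 | p3)) | p5) <-> p1) -> (((~p1 -> ~~(p4 | p3)) | p5) <-> p1)): α-rule — add (((~p1 -> ~~(p4 | p3)) | p5) <-> p1), ~(((~p1 -> ~~(p4 | p3)) | p5) <-> p1).
(((~p1 -> ~~(p4 | p3)) | p5) <-> p1): β-rule — branch into ((~p1 -> ~~(p4 | p3)) | p5), p1  //  ~((~p1 -> ~~(p4 | p3)) | p5), ~p1.
  branch 1 (add ((~p1 -> ~~(p4 | p3)) | p5), p1):
    ~(((~p1 -> ~~(p4 | p3)) | p5) <-> p1): β-rule — branch into ((~p1 -> ~~(p4 | p3)) | p5), ~p1  //  ~((~p1 -> ~~(p4 | p3)) | p5), p1.
      branch 1.1 (add ((~p1 -> ~~(p4 | p3)) | p5), ~p1):
        × closes — contains both p1 and ~p1.
      branch 1.2 (add ~((~p1 -> ~~(p4 | p3)) | p5), p1):
        ~((~p1 -> ~~(p4 | p3)) | p5): α-rule — add ~(~p1 -> ~~(p4 | p3)), ~p5.
        ~(~p1 -> ~~(p4 | p3)): α-rule — add ~p1, ~~~(p4 | p3).
        × closes — contains both p1 and ~p1.
  branch 2 (add ~((~p1 -> ~~(p4 | p3)) | p5), ~p1):
    ~((~p1 -> ~~(p4 | p3)) | p5): α-rule — add ~(~p1 -> ~~(p4 | p3)), ~p5.
    ~(~p1 -> ~~(p4 | p3)): α-rule — add ~p1, ~~~(p4 | p3).
    ~~~(p4 | p3): drop double negation, giving ~(p4 | p3).
    ~(p4 | p3): α-rule — add ~p4, ~p3.
    ~(((~p1 -> ~~(p4 | p3)) | p5) <-> p1): β-rule — branch into ((~p1 -> ~~(p4 | p3)) | p5), ~p1  //  ~((~p1 -> ~~(p4 | p3)) | p5), p1.
      branch 2.1 (add ((~p1 -> ~~(p4 | p3)) | p5), ~p1):
        ((~p1 -> ~~(p4 | p3)) | p5): β-rule — branch into (~p1 -> ~~(p4 | p3))  //  p5.
          branch 2.1.1 (add (~p1 -> ~~(p4 | p3))):
            (~p1 -> ~~(p4 | p3)): β-rule — branch into ~~p1  //  ~~(p4 | p3).
              branch 2.1.1.1 (add ~~p1):
                × closes — contains both p1 and ~p1.
              branch 2.1.1.2 (add ~~(p4 | p3)):
                ~~(p4 | p3): drop double negation, giving (p4 | p3).
                (p4 | p3): β-rule — branch into p4  //  p3.
                  branch 2.1.1.2.1 (add p4):
                    × closes — contains both p4 and ~p4.
                  branch 2.1.1.2.2 (add p3):
                    × closes — contains both p3 and ~p3.
          branch 2.1.2 (add p5):
            × closes — contains both p5 and ~p5.
      branch 2.2 (add ~((~p1 -> ~~(p4 | p3)) | p5), p1):
        × closes — contains both p1 and ~p1.
All 7 branches close.
Every branch closed, so the negation is unsatisfiable and the formula is valid.

Valid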